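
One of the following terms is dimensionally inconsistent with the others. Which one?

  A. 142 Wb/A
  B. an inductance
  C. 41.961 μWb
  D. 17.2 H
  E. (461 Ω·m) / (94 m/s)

C.

Expand each in SI base units:
  A. Wb·A⁻¹ = V·s·A⁻¹ = kg·m²·s⁻²·A⁻²
  B. [inductance] = kg·m²·s⁻²·A⁻²
  C. Wb = V·s = kg·m²·s⁻²·A⁻¹
  D. H = V·s·A⁻¹ = kg·m²·s⁻²·A⁻²
  E. [kg·m³·s⁻³·A⁻²] / [m·s⁻¹] = kg·m²·s⁻²·A⁻²
All reduce to kg·m²·s⁻²·A⁻² except C., which is kg·m²·s⁻²·A⁻¹.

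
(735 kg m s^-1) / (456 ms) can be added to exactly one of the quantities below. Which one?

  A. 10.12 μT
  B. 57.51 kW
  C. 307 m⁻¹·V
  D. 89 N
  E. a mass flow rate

D.

Reference: [kg·m·s⁻¹] / [s] = kg·m·s⁻².
Each option:
  A. T = Wb·m⁻² = kg·s⁻²·A⁻¹
  B. W = J·s⁻¹ = kg·m²·s⁻³
  C. V·m⁻¹ = J·C⁻¹·m⁻¹ = kg·m·s⁻³·A⁻¹
  D. N = kg·m·s⁻²  ← same
  E. [mass flow rate] = kg·s⁻¹
Only D. matches kg·m·s⁻².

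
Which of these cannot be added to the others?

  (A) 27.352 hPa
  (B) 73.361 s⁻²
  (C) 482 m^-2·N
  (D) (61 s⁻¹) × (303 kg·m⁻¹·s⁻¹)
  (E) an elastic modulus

(B)

Reduce each to base SI dimensions:
  (A) Pa = N·m⁻² = kg·m⁻¹·s⁻²
  (B) s⁻²
  (C) N·m⁻² = kg·m·s⁻²·m⁻² = kg·m⁻¹·s⁻²
  (D) [s⁻¹] · [kg·m⁻¹·s⁻¹] = kg·m⁻¹·s⁻²
  (E) [elastic modulus] = kg·m⁻¹·s⁻²
All reduce to kg·m⁻¹·s⁻² except (B), which is s⁻².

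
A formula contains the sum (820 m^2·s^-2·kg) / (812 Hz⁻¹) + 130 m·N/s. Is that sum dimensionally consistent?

Yes

Expand each in SI base units:
  (820 m^2·s^-2·kg) / (812 Hz⁻¹):  [kg·m²·s⁻²] / [s] = kg·m²·s⁻³
  130 m·N/s:  N·m·s⁻¹ = kg·m·s⁻²·m·s⁻¹ = kg·m²·s⁻³
Both are kg·m²·s⁻³, so they have the same dimensions and can be added.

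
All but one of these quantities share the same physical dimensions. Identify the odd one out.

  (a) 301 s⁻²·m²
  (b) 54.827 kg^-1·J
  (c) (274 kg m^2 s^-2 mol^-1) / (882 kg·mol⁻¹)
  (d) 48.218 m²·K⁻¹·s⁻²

In SI base units:
  (a) m²·s⁻²
  (b) J·kg⁻¹ = N·m·kg⁻¹ = m²·s⁻²
  (c) [kg·m²·s⁻²·mol⁻¹] / [kg·mol⁻¹] = m²·s⁻²
  (d) m²·s⁻²·K⁻¹
All reduce to m²·s⁻² except (d), which is m²·s⁻²·K⁻¹.

(d)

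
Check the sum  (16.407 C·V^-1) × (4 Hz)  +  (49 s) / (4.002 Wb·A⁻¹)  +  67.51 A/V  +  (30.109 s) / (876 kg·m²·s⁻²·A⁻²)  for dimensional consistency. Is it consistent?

Yes

Dimensions:
  (16.407 C·V^-1) × (4 Hz):  [kg⁻¹·m⁻²·s⁴·A²] · [s⁻¹] = kg⁻¹·m⁻²·s³·A²
  (49 s) / (4.002 Wb·A⁻¹):  [s] / [kg·m²·s⁻²·A⁻²] = kg⁻¹·m⁻²·s³·A²
  67.51 A/V:  A·V⁻¹ = A·(J·C⁻¹)⁻¹ = kg⁻¹·m⁻²·s³·A²
  (30.109 s) / (876 kg·m²·s⁻²·A⁻²):  [s] / [kg·m²·s⁻²·A⁻²] = kg⁻¹·m⁻²·s³·A²
Every term reduces to kg⁻¹·m⁻²·s³·A².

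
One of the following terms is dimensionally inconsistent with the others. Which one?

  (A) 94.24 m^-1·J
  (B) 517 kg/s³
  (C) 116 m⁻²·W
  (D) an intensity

In SI base units:
  (A) J·m⁻¹ = N·m·m⁻¹ = kg·m·s⁻²
  (B) kg·s⁻³
  (C) W·m⁻² = J·s⁻¹·m⁻² = kg·s⁻³
  (D) [intensity] = kg·s⁻³
All reduce to kg·s⁻³ except (A), which is kg·m·s⁻².

(A)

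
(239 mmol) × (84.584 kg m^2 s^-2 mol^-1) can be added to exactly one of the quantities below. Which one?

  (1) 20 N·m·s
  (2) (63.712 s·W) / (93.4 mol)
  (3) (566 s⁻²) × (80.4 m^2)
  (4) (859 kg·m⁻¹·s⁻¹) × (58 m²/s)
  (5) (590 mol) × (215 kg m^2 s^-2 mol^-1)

(5)

Reference: [mol] · [kg·m²·s⁻²·mol⁻¹] = kg·m²·s⁻².
Each option:
  (1) N·m·s = kg·m·s⁻²·m·s = kg·m²·s⁻¹
  (2) [kg·m²·s⁻²] / [mol] = kg·m²·s⁻²·mol⁻¹
  (3) [s⁻²] · [m²] = m²·s⁻²
  (4) [kg·m⁻¹·s⁻¹] · [m²·s⁻¹] = kg·m·s⁻²
  (5) [mol] · [kg·m²·s⁻²·mol⁻¹] = kg·m²·s⁻²  ← same
Only (5) matches kg·m²·s⁻².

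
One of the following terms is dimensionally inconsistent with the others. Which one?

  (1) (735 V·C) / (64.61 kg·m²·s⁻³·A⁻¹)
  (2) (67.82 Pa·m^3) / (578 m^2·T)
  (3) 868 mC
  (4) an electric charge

(2)

In SI base units:
  (1) [kg·m²·s⁻²] / [kg·m²·s⁻³·A⁻¹] = s·A
  (2) [kg·m²·s⁻²] / [kg·m²·s⁻²·A⁻¹] = A
  (3) C = s·A
  (4) [electric charge] = s·A
All reduce to s·A except (2), which is A.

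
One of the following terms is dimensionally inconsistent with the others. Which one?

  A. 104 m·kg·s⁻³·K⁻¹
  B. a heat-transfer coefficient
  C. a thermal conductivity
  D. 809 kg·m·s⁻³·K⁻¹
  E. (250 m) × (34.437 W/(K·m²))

B.

Work out the base dimensions of each:
  A. kg·m·s⁻³·K⁻¹
  B. [heat-transfer coefficient] = kg·s⁻³·K⁻¹
  C. [thermal conductivity] = kg·m·s⁻³·K⁻¹
  D. kg·m·s⁻³·K⁻¹
  E. [m] · [kg·s⁻³·K⁻¹] = kg·m·s⁻³·K⁻¹
All reduce to kg·m·s⁻³·K⁻¹ except B., which is kg·s⁻³·K⁻¹.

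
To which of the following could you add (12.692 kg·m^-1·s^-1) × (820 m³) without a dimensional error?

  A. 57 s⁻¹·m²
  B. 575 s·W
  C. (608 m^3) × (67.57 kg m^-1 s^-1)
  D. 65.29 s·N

Reference: [kg·m⁻¹·s⁻¹] · [m³] = kg·m²·s⁻¹.
Each option:
  A. m²·s⁻¹
  B. W·s = J·s⁻¹·s = kg·m²·s⁻²
  C. [m³] · [kg·m⁻¹·s⁻¹] = kg·m²·s⁻¹  ← same
  D. N·s = kg·m·s⁻²·s = kg·m·s⁻¹
Only C. matches kg·m²·s⁻¹.

C.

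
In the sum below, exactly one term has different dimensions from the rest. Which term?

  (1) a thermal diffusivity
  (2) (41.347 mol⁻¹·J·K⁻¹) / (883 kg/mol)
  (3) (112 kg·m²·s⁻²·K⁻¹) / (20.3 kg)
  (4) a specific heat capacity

(1)

In SI base units:
  (1) [thermal diffusivity] = m²·s⁻¹
  (2) [kg·m²·s⁻²·K⁻¹·mol⁻¹] / [kg·mol⁻¹] = m²·s⁻²·K⁻¹
  (3) [kg·m²·s⁻²·K⁻¹] / [kg] = m²·s⁻²·K⁻¹
  (4) [specific heat capacity] = m²·s⁻²·K⁻¹
All reduce to m²·s⁻²·K⁻¹ except (1), which is m²·s⁻¹.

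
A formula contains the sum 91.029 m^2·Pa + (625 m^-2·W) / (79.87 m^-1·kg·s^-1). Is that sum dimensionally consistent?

Expand each in SI base units:
  91.029 m^2·Pa:  Pa·m² = N·m⁻²·m² = kg·m·s⁻²
  (625 m^-2·W) / (79.87 m^-1·kg·s^-1):  [kg·s⁻³] / [kg·m⁻¹·s⁻¹] = m·s⁻²
kg·m·s⁻² ≠ m·s⁻², so they cannot be added.

No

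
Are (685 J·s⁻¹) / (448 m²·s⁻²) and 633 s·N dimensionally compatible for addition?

No

Expand each in SI base units:
  (685 J·s⁻¹) / (448 m²·s⁻²):  [kg·m²·s⁻³] / [m²·s⁻²] = kg·s⁻¹
  633 s·N:  N·s = kg·m·s⁻²·s = kg·m·s⁻¹
kg·s⁻¹ ≠ kg·m·s⁻¹, so they cannot be added.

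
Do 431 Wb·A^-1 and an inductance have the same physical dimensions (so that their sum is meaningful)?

In SI base units:
  431 Wb·A^-1:  Wb·A⁻¹ = V·s·A⁻¹ = kg·m²·s⁻²·A⁻²
  an inductance:  [inductance] = kg·m²·s⁻²·A⁻²
Both are kg·m²·s⁻²·A⁻², so they have the same dimensions and can be added.

Yes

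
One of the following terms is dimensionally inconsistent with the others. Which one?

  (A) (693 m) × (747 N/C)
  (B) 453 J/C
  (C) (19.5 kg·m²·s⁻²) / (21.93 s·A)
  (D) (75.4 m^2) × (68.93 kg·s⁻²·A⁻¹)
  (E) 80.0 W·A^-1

In SI base units:
  (A) [m] · [kg·m·s⁻³·A⁻¹] = kg·m²·s⁻³·A⁻¹
  (B) J·C⁻¹ = N·m·(s·A)⁻¹ = kg·m²·s⁻³·A⁻¹
  (C) [kg·m²·s⁻²] / [s·A] = kg·m²·s⁻³·A⁻¹
  (D) [m²] · [kg·s⁻²·A⁻¹] = kg·m²·s⁻²·A⁻¹
  (E) W·A⁻¹ = J·s⁻¹·A⁻¹ = kg·m²·s⁻³·A⁻¹
All reduce to kg·m²·s⁻³·A⁻¹ except (D), which is kg·m²·s⁻²·A⁻¹.

(D)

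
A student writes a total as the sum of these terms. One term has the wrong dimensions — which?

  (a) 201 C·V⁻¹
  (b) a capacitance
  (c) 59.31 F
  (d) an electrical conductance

(d)

Expand each in SI base units:
  (a) C·V⁻¹ = s·A·(J·C⁻¹)⁻¹ = kg⁻¹·m⁻²·s⁴·A²
  (b) [capacitance] = kg⁻¹·m⁻²·s⁴·A²
  (c) F = C·V⁻¹ = kg⁻¹·m⁻²·s⁴·A²
  (d) [electrical conductance] = kg⁻¹·m⁻²·s³·A²
All reduce to kg⁻¹·m⁻²·s⁴·A² except (d), which is kg⁻¹·m⁻²·s³·A².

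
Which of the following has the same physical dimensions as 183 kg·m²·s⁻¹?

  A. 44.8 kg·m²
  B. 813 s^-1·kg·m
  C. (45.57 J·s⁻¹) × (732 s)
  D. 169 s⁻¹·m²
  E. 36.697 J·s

Reference: kg·m²·s⁻¹.
Each option:
  A. kg·m²
  B. kg·m·s⁻¹
  C. [kg·m²·s⁻³] · [s] = kg·m²·s⁻²
  D. m²·s⁻¹
  E. J·s = N·m·s = kg·m²·s⁻¹  ← same
Only E. matches kg·m²·s⁻¹.

E.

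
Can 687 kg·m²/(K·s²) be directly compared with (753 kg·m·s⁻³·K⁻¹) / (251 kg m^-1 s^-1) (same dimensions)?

Reduce each to base SI dimensions:
  687 kg·m²/(K·s²):  kg·m²·s⁻²·K⁻¹
  (753 kg·m·s⁻³·K⁻¹) / (251 kg m^-1 s^-1):  [kg·m·s⁻³·K⁻¹] / [kg·m⁻¹·s⁻¹] = m²·s⁻²·K⁻¹
kg·m²·s⁻²·K⁻¹ ≠ m²·s⁻²·K⁻¹, so they cannot be added.

No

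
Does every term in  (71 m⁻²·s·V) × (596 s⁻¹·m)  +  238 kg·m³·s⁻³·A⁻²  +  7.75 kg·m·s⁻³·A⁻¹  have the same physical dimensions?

Reduce each to base SI dimensions:
  (71 m⁻²·s·V) × (596 s⁻¹·m):  [kg·s⁻²·A⁻¹] · [m·s⁻¹] = kg·m·s⁻³·A⁻¹
  238 kg·m³·s⁻³·A⁻²:  kg·m³·s⁻³·A⁻²
  7.75 kg·m·s⁻³·A⁻¹:  kg·m·s⁻³·A⁻¹
The terms do not share a single dimension (kg·m³·s⁻³·A⁻² vs kg·m·s⁻³·A⁻¹).

No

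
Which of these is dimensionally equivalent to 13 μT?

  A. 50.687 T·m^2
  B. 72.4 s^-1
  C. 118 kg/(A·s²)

Reference: T = Wb·m⁻² = kg·s⁻²·A⁻¹.
Each option:
  A. T·m² = Wb·m⁻²·m² = kg·m²·s⁻²·A⁻¹
  B. s⁻¹
  C. kg·s⁻²·A⁻¹  ← same
Only C. matches kg·s⁻²·A⁻¹.

C.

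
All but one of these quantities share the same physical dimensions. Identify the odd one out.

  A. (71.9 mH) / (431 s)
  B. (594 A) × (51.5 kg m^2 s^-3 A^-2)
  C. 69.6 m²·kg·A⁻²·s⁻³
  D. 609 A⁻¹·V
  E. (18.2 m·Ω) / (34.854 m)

In SI base units:
  A. [kg·m²·s⁻²·A⁻²] / [s] = kg·m²·s⁻³·A⁻²
  B. [A] · [kg·m²·s⁻³·A⁻²] = kg·m²·s⁻³·A⁻¹
  C. kg·m²·s⁻³·A⁻²
  D. V·A⁻¹ = J·C⁻¹·A⁻¹ = kg·m²·s⁻³·A⁻²
  E. [kg·m³·s⁻³·A⁻²] / [m] = kg·m²·s⁻³·A⁻²
All reduce to kg·m²·s⁻³·A⁻² except B., which is kg·m²·s⁻³·A⁻¹.

B.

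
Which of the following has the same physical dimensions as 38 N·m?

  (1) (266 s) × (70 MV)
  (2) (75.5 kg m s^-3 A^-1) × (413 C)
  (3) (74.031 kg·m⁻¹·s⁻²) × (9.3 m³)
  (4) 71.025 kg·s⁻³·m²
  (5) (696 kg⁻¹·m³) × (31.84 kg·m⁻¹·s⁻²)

(3)

Reference: N·m = kg·m·s⁻²·m = kg·m²·s⁻².
Each option:
  (1) [s] · [kg·m²·s⁻³·A⁻¹] = kg·m²·s⁻²·A⁻¹
  (2) [kg·m·s⁻³·A⁻¹] · [s·A] = kg·m·s⁻²
  (3) [kg·m⁻¹·s⁻²] · [m³] = kg·m²·s⁻²  ← same
  (4) kg·m²·s⁻³
  (5) [kg⁻¹·m³] · [kg·m⁻¹·s⁻²] = m²·s⁻²
Only (3) matches kg·m²·s⁻².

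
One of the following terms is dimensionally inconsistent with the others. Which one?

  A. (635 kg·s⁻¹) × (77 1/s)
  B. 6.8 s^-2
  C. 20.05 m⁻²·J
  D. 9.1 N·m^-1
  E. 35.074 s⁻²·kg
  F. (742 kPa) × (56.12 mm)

B.

Reduce each to base SI dimensions:
  A. [kg·s⁻¹] · [s⁻¹] = kg·s⁻²
  B. s⁻²
  C. J·m⁻² = N·m·m⁻² = kg·s⁻²
  D. N·m⁻¹ = kg·m·s⁻²·m⁻¹ = kg·s⁻²
  E. kg·s⁻²
  F. [kg·m⁻¹·s⁻²] · [m] = kg·s⁻²
All reduce to kg·s⁻² except B., which is s⁻².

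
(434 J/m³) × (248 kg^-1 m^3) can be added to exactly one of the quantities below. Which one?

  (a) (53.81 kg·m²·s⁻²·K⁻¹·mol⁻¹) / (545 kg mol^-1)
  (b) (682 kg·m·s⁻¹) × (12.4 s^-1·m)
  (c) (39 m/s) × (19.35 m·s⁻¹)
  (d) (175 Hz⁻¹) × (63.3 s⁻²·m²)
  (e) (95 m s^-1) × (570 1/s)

Reference: [kg·m⁻¹·s⁻²] · [kg⁻¹·m³] = m²·s⁻².
Each option:
  (a) [kg·m²·s⁻²·K⁻¹·mol⁻¹] / [kg·mol⁻¹] = m²·s⁻²·K⁻¹
  (b) [kg·m·s⁻¹] · [m·s⁻¹] = kg·m²·s⁻²
  (c) [m·s⁻¹] · [m·s⁻¹] = m²·s⁻²  ← same
  (d) [s] · [m²·s⁻²] = m²·s⁻¹
  (e) [m·s⁻¹] · [s⁻¹] = m·s⁻²
Only (c) matches m²·s⁻².

(c)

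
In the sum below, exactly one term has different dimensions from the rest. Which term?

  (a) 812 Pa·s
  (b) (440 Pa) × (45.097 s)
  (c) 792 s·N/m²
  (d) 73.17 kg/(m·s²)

(d)

In SI base units:
  (a) Pa·s = N·m⁻²·s = kg·m⁻¹·s⁻¹
  (b) [kg·m⁻¹·s⁻²] · [s] = kg·m⁻¹·s⁻¹
  (c) N·s·m⁻² = kg·m·s⁻²·s·m⁻² = kg·m⁻¹·s⁻¹
  (d) kg·m⁻¹·s⁻²
All reduce to kg·m⁻¹·s⁻¹ except (d), which is kg·m⁻¹·s⁻².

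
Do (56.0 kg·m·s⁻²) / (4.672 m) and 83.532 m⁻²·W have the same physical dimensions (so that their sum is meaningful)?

In SI base units:
  (56.0 kg·m·s⁻²) / (4.672 m):  [kg·m·s⁻²] / [m] = kg·s⁻²
  83.532 m⁻²·W:  W·m⁻² = J·s⁻¹·m⁻² = kg·s⁻³
kg·s⁻² ≠ kg·s⁻³, so they cannot be added.

No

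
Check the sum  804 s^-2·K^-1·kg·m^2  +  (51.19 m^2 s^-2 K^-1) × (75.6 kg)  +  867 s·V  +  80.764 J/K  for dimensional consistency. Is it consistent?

Dimensions:
  804 s^-2·K^-1·kg·m^2:  kg·m²·s⁻²·K⁻¹
  (51.19 m^2 s^-2 K^-1) × (75.6 kg):  [m²·s⁻²·K⁻¹] · [kg] = kg·m²·s⁻²·K⁻¹
  867 s·V:  V·s = J·C⁻¹·s = kg·m²·s⁻²·A⁻¹
  80.764 J/K:  J·K⁻¹ = N·m·K⁻¹ = kg·m²·s⁻²·K⁻¹
The terms do not share a single dimension (kg·m²·s⁻²·A⁻¹ vs kg·m²·s⁻²·K⁻¹).

No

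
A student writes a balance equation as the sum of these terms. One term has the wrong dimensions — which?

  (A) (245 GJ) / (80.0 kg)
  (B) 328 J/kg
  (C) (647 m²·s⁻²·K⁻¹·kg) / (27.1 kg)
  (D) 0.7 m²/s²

Dimensions:
  (A) [kg·m²·s⁻²] / [kg] = m²·s⁻²
  (B) J·kg⁻¹ = N·m·kg⁻¹ = m²·s⁻²
  (C) [kg·m²·s⁻²·K⁻¹] / [kg] = m²·s⁻²·K⁻¹
  (D) m²·s⁻²
All reduce to m²·s⁻² except (C), which is m²·s⁻²·K⁻¹.

(C)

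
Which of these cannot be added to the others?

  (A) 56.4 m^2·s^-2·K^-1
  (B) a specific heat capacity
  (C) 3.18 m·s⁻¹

(C)

Dimensions:
  (A) m²·s⁻²·K⁻¹
  (B) [specific heat capacity] = m²·s⁻²·K⁻¹
  (C) m·s⁻¹
All reduce to m²·s⁻²·K⁻¹ except (C), which is m·s⁻¹.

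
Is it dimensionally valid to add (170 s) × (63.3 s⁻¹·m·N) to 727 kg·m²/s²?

Yes

Reduce each to base SI dimensions:
  (170 s) × (63.3 s⁻¹·m·N):  [s] · [kg·m²·s⁻³] = kg·m²·s⁻²
  727 kg·m²/s²:  kg·m²·s⁻²
Both are kg·m²·s⁻², so they have the same dimensions and can be added.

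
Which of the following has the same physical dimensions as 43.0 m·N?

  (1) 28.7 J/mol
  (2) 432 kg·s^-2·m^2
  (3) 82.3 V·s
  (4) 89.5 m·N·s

Reference: N·m = kg·m·s⁻²·m = kg·m²·s⁻².
Each option:
  (1) J·mol⁻¹ = N·m·mol⁻¹ = kg·m²·s⁻²·mol⁻¹
  (2) kg·m²·s⁻²  ← same
  (3) V·s = J·C⁻¹·s = kg·m²·s⁻²·A⁻¹
  (4) N·m·s = kg·m·s⁻²·m·s = kg·m²·s⁻¹
Only (2) matches kg·m²·s⁻².

(2)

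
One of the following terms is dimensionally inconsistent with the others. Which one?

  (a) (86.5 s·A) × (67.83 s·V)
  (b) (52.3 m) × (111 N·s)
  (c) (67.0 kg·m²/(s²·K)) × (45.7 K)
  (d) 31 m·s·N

Expand each in SI base units:
  (a) [s·A] · [kg·m²·s⁻²·A⁻¹] = kg·m²·s⁻¹
  (b) [m] · [kg·m·s⁻¹] = kg·m²·s⁻¹
  (c) [kg·m²·s⁻²·K⁻¹] · [K] = kg·m²·s⁻²
  (d) N·m·s = kg·m·s⁻²·m·s = kg·m²·s⁻¹
All reduce to kg·m²·s⁻¹ except (c), which is kg·m²·s⁻².

(c)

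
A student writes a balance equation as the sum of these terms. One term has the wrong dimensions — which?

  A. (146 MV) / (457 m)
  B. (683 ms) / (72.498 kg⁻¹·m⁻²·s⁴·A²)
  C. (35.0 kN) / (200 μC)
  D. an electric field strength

B.

Reduce each to base SI dimensions:
  A. [kg·m²·s⁻³·A⁻¹] / [m] = kg·m·s⁻³·A⁻¹
  B. [s] / [kg⁻¹·m⁻²·s⁴·A²] = kg·m²·s⁻³·A⁻²
  C. [kg·m·s⁻²] / [s·A] = kg·m·s⁻³·A⁻¹
  D. [electric field strength] = kg·m·s⁻³·A⁻¹
All reduce to kg·m·s⁻³·A⁻¹ except B., which is kg·m²·s⁻³·A⁻².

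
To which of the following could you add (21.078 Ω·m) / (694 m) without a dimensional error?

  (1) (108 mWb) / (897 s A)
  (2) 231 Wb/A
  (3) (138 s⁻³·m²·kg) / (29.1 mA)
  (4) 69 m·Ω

Reference: [kg·m³·s⁻³·A⁻²] / [m] = kg·m²·s⁻³·A⁻².
Each option:
  (1) [kg·m²·s⁻²·A⁻¹] / [s·A] = kg·m²·s⁻³·A⁻²  ← same
  (2) Wb·A⁻¹ = V·s·A⁻¹ = kg·m²·s⁻²·A⁻²
  (3) [kg·m²·s⁻³] / [A] = kg·m²·s⁻³·A⁻¹
  (4) Ω·m = V·A⁻¹·m = kg·m³·s⁻³·A⁻²
Only (1) matches kg·m²·s⁻³·A⁻².

(1)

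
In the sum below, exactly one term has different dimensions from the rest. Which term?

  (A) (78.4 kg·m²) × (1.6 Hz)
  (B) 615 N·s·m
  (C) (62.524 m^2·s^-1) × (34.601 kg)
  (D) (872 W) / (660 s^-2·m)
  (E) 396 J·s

(D)

Reduce each to base SI dimensions:
  (A) [kg·m²] · [s⁻¹] = kg·m²·s⁻¹
  (B) N·m·s = kg·m·s⁻²·m·s = kg·m²·s⁻¹
  (C) [m²·s⁻¹] · [kg] = kg·m²·s⁻¹
  (D) [kg·m²·s⁻³] / [m·s⁻²] = kg·m·s⁻¹
  (E) J·s = N·m·s = kg·m²·s⁻¹
All reduce to kg·m²·s⁻¹ except (D), which is kg·m·s⁻¹.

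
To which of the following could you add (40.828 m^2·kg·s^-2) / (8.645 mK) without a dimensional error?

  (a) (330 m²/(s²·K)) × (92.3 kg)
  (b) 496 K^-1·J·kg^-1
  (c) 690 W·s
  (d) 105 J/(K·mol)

(a)

Reference: [kg·m²·s⁻²] / [K] = kg·m²·s⁻²·K⁻¹.
Each option:
  (a) [m²·s⁻²·K⁻¹] · [kg] = kg·m²·s⁻²·K⁻¹  ← same
  (b) J·kg⁻¹·K⁻¹ = N·m·kg⁻¹·K⁻¹ = m²·s⁻²·K⁻¹
  (c) W·s = J·s⁻¹·s = kg·m²·s⁻²
  (d) J·mol⁻¹·K⁻¹ = N·m·mol⁻¹·K⁻¹ = kg·m²·s⁻²·K⁻¹·mol⁻¹
Only (a) matches kg·m²·s⁻²·K⁻¹.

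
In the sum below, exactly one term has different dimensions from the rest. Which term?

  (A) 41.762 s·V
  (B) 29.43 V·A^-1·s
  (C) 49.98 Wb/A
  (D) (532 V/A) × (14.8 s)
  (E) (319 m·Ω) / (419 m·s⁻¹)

Work out the base dimensions of each:
  (A) V·s = J·C⁻¹·s = kg·m²·s⁻²·A⁻¹
  (B) V·s·A⁻¹ = J·C⁻¹·s·A⁻¹ = kg·m²·s⁻²·A⁻²
  (C) Wb·A⁻¹ = V·s·A⁻¹ = kg·m²·s⁻²·A⁻²
  (D) [kg·m²·s⁻³·A⁻²] · [s] = kg·m²·s⁻²·A⁻²
  (E) [kg·m³·s⁻³·A⁻²] / [m·s⁻¹] = kg·m²·s⁻²·A⁻²
All reduce to kg·m²·s⁻²·A⁻² except (A), which is kg·m²·s⁻²·A⁻¹.

(A)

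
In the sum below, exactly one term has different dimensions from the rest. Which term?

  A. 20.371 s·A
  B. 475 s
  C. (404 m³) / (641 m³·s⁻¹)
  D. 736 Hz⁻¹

Work out the base dimensions of each:
  A. A·s = s·A
  B. s
  C. [m³] / [m³·s⁻¹] = s
  D. Hz⁻¹ = (s⁻¹)⁻¹ = s
All reduce to s except A., which is s·A.

A.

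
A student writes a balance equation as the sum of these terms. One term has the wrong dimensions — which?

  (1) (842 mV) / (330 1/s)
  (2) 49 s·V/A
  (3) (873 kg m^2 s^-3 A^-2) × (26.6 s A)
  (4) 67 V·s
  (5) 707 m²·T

(2)

Work out the base dimensions of each:
  (1) [kg·m²·s⁻³·A⁻¹] / [s⁻¹] = kg·m²·s⁻²·A⁻¹
  (2) V·s·A⁻¹ = J·C⁻¹·s·A⁻¹ = kg·m²·s⁻²·A⁻²
  (3) [kg·m²·s⁻³·A⁻²] · [s·A] = kg·m²·s⁻²·A⁻¹
  (4) V·s = J·C⁻¹·s = kg·m²·s⁻²·A⁻¹
  (5) T·m² = Wb·m⁻²·m² = kg·m²·s⁻²·A⁻¹
All reduce to kg·m²·s⁻²·A⁻¹ except (2), which is kg·m²·s⁻²·A⁻².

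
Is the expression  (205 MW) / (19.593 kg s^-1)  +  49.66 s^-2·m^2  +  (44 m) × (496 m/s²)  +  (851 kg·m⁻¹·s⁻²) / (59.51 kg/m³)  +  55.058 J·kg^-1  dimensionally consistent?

Yes

Dimensions:
  (205 MW) / (19.593 kg s^-1):  [kg·m²·s⁻³] / [kg·s⁻¹] = m²·s⁻²
  49.66 s^-2·m^2:  m²·s⁻²
  (44 m) × (496 m/s²):  [m] · [m·s⁻²] = m²·s⁻²
  (851 kg·m⁻¹·s⁻²) / (59.51 kg/m³):  [kg·m⁻¹·s⁻²] / [kg·m⁻³] = m²·s⁻²
  55.058 J·kg^-1:  J·kg⁻¹ = N·m·kg⁻¹ = m²·s⁻²
Every term reduces to m²·s⁻².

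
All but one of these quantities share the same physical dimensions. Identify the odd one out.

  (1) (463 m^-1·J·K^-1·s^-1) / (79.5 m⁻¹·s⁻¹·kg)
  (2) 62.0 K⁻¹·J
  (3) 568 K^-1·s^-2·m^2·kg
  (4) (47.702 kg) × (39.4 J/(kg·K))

(1)

Reduce each to base SI dimensions:
  (1) [kg·m·s⁻³·K⁻¹] / [kg·m⁻¹·s⁻¹] = m²·s⁻²·K⁻¹
  (2) J·K⁻¹ = N·m·K⁻¹ = kg·m²·s⁻²·K⁻¹
  (3) kg·m²·s⁻²·K⁻¹
  (4) [kg] · [m²·s⁻²·K⁻¹] = kg·m²·s⁻²·K⁻¹
All reduce to kg·m²·s⁻²·K⁻¹ except (1), which is m²·s⁻²·K⁻¹.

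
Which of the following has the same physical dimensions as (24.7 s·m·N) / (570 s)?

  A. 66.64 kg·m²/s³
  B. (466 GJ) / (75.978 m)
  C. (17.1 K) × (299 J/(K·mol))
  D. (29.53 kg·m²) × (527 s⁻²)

D.

Reference: [kg·m²·s⁻¹] / [s] = kg·m²·s⁻².
Each option:
  A. kg·m²·s⁻³
  B. [kg·m²·s⁻²] / [m] = kg·m·s⁻²
  C. [K] · [kg·m²·s⁻²·K⁻¹·mol⁻¹] = kg·m²·s⁻²·mol⁻¹
  D. [kg·m²] · [s⁻²] = kg·m²·s⁻²  ← same
Only D. matches kg·m²·s⁻².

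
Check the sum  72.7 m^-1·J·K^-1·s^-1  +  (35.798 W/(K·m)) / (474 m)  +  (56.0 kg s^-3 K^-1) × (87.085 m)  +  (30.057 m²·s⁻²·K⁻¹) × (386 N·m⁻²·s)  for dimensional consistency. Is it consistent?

Work out the base dimensions of each:
  72.7 m^-1·J·K^-1·s^-1:  J·s⁻¹·m⁻¹·K⁻¹ = N·m·s⁻¹·m⁻¹·K⁻¹ = kg·m·s⁻³·K⁻¹
  (35.798 W/(K·m)) / (474 m):  [kg·m·s⁻³·K⁻¹] / [m] = kg·s⁻³·K⁻¹
  (56.0 kg s^-3 K^-1) × (87.085 m):  [kg·s⁻³·K⁻¹] · [m] = kg·m·s⁻³·K⁻¹
  (30.057 m²·s⁻²·K⁻¹) × (386 N·m⁻²·s):  [m²·s⁻²·K⁻¹] · [kg·m⁻¹·s⁻¹] = kg·m·s⁻³·K⁻¹
The terms do not share a single dimension (kg·m·s⁻³·K⁻¹ vs kg·s⁻³·K⁻¹).

No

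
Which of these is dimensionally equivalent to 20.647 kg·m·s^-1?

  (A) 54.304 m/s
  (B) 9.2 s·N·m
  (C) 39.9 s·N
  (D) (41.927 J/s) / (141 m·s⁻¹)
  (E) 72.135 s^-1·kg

(C)

Reference: kg·m·s⁻¹.
Each option:
  (A) m·s⁻¹
  (B) N·m·s = kg·m·s⁻²·m·s = kg·m²·s⁻¹
  (C) N·s = kg·m·s⁻²·s = kg·m·s⁻¹  ← same
  (D) [kg·m²·s⁻³] / [m·s⁻¹] = kg·m·s⁻²
  (E) kg·s⁻¹
Only (C) matches kg·m·s⁻¹.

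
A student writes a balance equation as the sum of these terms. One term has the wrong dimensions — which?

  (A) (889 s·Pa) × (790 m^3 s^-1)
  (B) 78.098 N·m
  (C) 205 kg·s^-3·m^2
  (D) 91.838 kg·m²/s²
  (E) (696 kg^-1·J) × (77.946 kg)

Expand each in SI base units:
  (A) [kg·m⁻¹·s⁻¹] · [m³·s⁻¹] = kg·m²·s⁻²
  (B) N·m = kg·m·s⁻²·m = kg·m²·s⁻²
  (C) kg·m²·s⁻³
  (D) kg·m²·s⁻²
  (E) [m²·s⁻²] · [kg] = kg·m²·s⁻²
All reduce to kg·m²·s⁻² except (C), which is kg·m²·s⁻³.

(C)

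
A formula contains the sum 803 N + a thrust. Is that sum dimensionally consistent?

Expand each in SI base units:
  803 N:  N = kg·m·s⁻²
  a thrust:  [thrust] = kg·m·s⁻²
Both are kg·m·s⁻², so they have the same dimensions and can be added.

Yes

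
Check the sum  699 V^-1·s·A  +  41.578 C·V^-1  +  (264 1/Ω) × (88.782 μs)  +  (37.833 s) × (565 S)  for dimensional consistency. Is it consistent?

Dimensions:
  699 V^-1·s·A:  A·s·V⁻¹ = A·s·(J·C⁻¹)⁻¹ = kg⁻¹·m⁻²·s⁴·A²
  41.578 C·V^-1:  C·V⁻¹ = s·A·(J·C⁻¹)⁻¹ = kg⁻¹·m⁻²·s⁴·A²
  (264 1/Ω) × (88.782 μs):  [kg⁻¹·m⁻²·s³·A²] · [s] = kg⁻¹·m⁻²·s⁴·A²
  (37.833 s) × (565 S):  [s] · [kg⁻¹·m⁻²·s³·A²] = kg⁻¹·m⁻²·s⁴·A²
Every term reduces to kg⁻¹·m⁻²·s⁴·A².

Yes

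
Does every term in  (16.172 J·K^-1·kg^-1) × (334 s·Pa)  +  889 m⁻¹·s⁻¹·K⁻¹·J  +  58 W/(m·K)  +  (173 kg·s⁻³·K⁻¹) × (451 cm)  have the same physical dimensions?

Reduce each to base SI dimensions:
  (16.172 J·K^-1·kg^-1) × (334 s·Pa):  [m²·s⁻²·K⁻¹] · [kg·m⁻¹·s⁻¹] = kg·m·s⁻³·K⁻¹
  889 m⁻¹·s⁻¹·K⁻¹·J:  J·s⁻¹·m⁻¹·K⁻¹ = N·m·s⁻¹·m⁻¹·K⁻¹ = kg·m·s⁻³·K⁻¹
  58 W/(m·K):  W·m⁻¹·K⁻¹ = J·s⁻¹·m⁻¹·K⁻¹ = kg·m·s⁻³·K⁻¹
  (173 kg·s⁻³·K⁻¹) × (451 cm):  [kg·s⁻³·K⁻¹] · [m] = kg·m·s⁻³·K⁻¹
Every term reduces to kg·m·s⁻³·K⁻¹.

Yes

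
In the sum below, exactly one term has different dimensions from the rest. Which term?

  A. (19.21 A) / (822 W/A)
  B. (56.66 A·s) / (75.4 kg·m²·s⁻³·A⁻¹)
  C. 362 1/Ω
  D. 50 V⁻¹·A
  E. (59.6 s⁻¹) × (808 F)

B.

In SI base units:
  A. [A] / [kg·m²·s⁻³·A⁻¹] = kg⁻¹·m⁻²·s³·A²
  B. [s·A] / [kg·m²·s⁻³·A⁻¹] = kg⁻¹·m⁻²·s⁴·A²
  C. Ω⁻¹ = (V·A⁻¹)⁻¹ = kg⁻¹·m⁻²·s³·A²
  D. A·V⁻¹ = A·(J·C⁻¹)⁻¹ = kg⁻¹·m⁻²·s³·A²
  E. [s⁻¹] · [kg⁻¹·m⁻²·s⁴·A²] = kg⁻¹·m⁻²·s³·A²
All reduce to kg⁻¹·m⁻²·s³·A² except B., which is kg⁻¹·m⁻²·s⁴·A².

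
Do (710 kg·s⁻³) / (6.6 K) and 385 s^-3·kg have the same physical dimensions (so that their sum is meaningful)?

Expand each in SI base units:
  (710 kg·s⁻³) / (6.6 K):  [kg·s⁻³] / [K] = kg·s⁻³·K⁻¹
  385 s^-3·kg:  kg·s⁻³
kg·s⁻³·K⁻¹ ≠ kg·s⁻³, so they cannot be added.

No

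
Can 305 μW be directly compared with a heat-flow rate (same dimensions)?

Work out the base dimensions of each:
  305 μW:  W = J·s⁻¹ = kg·m²·s⁻³
  a heat-flow rate:  [heat-flow rate] = kg·m²·s⁻³
Both are kg·m²·s⁻³, so they have the same dimensions and can be added.

Yes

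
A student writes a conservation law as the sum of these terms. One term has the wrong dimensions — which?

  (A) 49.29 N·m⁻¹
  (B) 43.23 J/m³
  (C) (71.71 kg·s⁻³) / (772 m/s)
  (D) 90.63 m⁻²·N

(A)

In SI base units:
  (A) N·m⁻¹ = kg·m·s⁻²·m⁻¹ = kg·s⁻²
  (B) J·m⁻³ = N·m·m⁻³ = kg·m⁻¹·s⁻²
  (C) [kg·s⁻³] / [m·s⁻¹] = kg·m⁻¹·s⁻²
  (D) N·m⁻² = kg·m·s⁻²·m⁻² = kg·m⁻¹·s⁻²
All reduce to kg·m⁻¹·s⁻² except (A), which is kg·s⁻².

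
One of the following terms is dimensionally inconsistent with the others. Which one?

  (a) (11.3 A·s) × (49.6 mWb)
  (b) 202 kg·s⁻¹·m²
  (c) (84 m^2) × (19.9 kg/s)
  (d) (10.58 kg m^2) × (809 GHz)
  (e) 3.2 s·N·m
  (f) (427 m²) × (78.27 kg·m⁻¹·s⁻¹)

(f)

Reduce each to base SI dimensions:
  (a) [s·A] · [kg·m²·s⁻²·A⁻¹] = kg·m²·s⁻¹
  (b) kg·m²·s⁻¹
  (c) [m²] · [kg·s⁻¹] = kg·m²·s⁻¹
  (d) [kg·m²] · [s⁻¹] = kg·m²·s⁻¹
  (e) N·m·s = kg·m·s⁻²·m·s = kg·m²·s⁻¹
  (f) [m²] · [kg·m⁻¹·s⁻¹] = kg·m·s⁻¹
All reduce to kg·m²·s⁻¹ except (f), which is kg·m·s⁻¹.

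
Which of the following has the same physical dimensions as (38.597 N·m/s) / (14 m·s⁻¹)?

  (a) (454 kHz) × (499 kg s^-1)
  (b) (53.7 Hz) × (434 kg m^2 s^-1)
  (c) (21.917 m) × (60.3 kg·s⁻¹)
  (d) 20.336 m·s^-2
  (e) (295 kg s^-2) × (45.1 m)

(e)

Reference: [kg·m²·s⁻³] / [m·s⁻¹] = kg·m·s⁻².
Each option:
  (a) [s⁻¹] · [kg·s⁻¹] = kg·s⁻²
  (b) [s⁻¹] · [kg·m²·s⁻¹] = kg·m²·s⁻²
  (c) [m] · [kg·s⁻¹] = kg·m·s⁻¹
  (d) m·s⁻²
  (e) [kg·s⁻²] · [m] = kg·m·s⁻²  ← same
Only (e) matches kg·m·s⁻².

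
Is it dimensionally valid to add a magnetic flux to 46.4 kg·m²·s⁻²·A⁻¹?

In SI base units:
  a magnetic flux:  [magnetic flux] = kg·m²·s⁻²·A⁻¹
  46.4 kg·m²·s⁻²·A⁻¹:  kg·m²·s⁻²·A⁻¹
Both are kg·m²·s⁻²·A⁻¹, so they have the same dimensions and can be added.

Yes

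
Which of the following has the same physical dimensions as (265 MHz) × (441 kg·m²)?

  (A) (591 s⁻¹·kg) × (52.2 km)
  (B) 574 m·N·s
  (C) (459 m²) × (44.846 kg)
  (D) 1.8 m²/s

(B)

Reference: [s⁻¹] · [kg·m²] = kg·m²·s⁻¹.
Each option:
  (A) [kg·s⁻¹] · [m] = kg·m·s⁻¹
  (B) N·m·s = kg·m·s⁻²·m·s = kg·m²·s⁻¹  ← same
  (C) [m²] · [kg] = kg·m²
  (D) m²·s⁻¹
Only (B) matches kg·m²·s⁻¹.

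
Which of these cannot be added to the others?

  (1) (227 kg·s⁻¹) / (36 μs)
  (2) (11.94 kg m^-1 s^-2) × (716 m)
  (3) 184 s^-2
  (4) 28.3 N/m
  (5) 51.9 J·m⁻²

Expand each in SI base units:
  (1) [kg·s⁻¹] / [s] = kg·s⁻²
  (2) [kg·m⁻¹·s⁻²] · [m] = kg·s⁻²
  (3) s⁻²
  (4) N·m⁻¹ = kg·m·s⁻²·m⁻¹ = kg·s⁻²
  (5) J·m⁻² = N·m·m⁻² = kg·s⁻²
All reduce to kg·s⁻² except (3), which is s⁻².

(3)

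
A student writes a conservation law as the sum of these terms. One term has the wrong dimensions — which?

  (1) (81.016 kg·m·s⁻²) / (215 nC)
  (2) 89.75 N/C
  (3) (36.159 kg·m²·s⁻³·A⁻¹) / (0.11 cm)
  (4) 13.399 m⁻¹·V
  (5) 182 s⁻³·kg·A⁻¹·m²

(5)

Expand each in SI base units:
  (1) [kg·m·s⁻²] / [s·A] = kg·m·s⁻³·A⁻¹
  (2) N·C⁻¹ = kg·m·s⁻²·(s·A)⁻¹ = kg·m·s⁻³·A⁻¹
  (3) [kg·m²·s⁻³·A⁻¹] / [m] = kg·m·s⁻³·A⁻¹
  (4) V·m⁻¹ = J·C⁻¹·m⁻¹ = kg·m·s⁻³·A⁻¹
  (5) kg·m²·s⁻³·A⁻¹
All reduce to kg·m·s⁻³·A⁻¹ except (5), which is kg·m²·s⁻³·A⁻¹.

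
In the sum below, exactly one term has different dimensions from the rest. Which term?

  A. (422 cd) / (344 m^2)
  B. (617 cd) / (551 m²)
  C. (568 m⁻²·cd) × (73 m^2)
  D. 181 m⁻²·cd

C.

Expand each in SI base units:
  A. [cd] / [m²] = m⁻²·cd
  B. [cd] / [m²] = m⁻²·cd
  C. [m⁻²·cd] · [m²] = cd
  D. cd·m⁻² = m⁻²·cd
All reduce to m⁻²·cd except C., which is cd.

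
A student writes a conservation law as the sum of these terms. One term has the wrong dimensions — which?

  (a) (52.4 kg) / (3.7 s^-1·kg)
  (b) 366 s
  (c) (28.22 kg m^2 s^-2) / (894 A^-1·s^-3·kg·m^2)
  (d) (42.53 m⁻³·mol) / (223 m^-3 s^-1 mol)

Expand each in SI base units:
  (a) [kg] / [kg·s⁻¹] = s
  (b) s
  (c) [kg·m²·s⁻²] / [kg·m²·s⁻³·A⁻¹] = s·A
  (d) [m⁻³·mol] / [m⁻³·s⁻¹·mol] = s
All reduce to s except (c), which is s·A.

(c)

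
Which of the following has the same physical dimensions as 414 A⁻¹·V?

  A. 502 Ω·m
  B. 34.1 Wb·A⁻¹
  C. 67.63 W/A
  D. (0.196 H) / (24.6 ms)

Reference: V·A⁻¹ = J·C⁻¹·A⁻¹ = kg·m²·s⁻³·A⁻².
Each option:
  A. Ω·m = V·A⁻¹·m = kg·m³·s⁻³·A⁻²
  B. Wb·A⁻¹ = V·s·A⁻¹ = kg·m²·s⁻²·A⁻²
  C. W·A⁻¹ = J·s⁻¹·A⁻¹ = kg·m²·s⁻³·A⁻¹
  D. [kg·m²·s⁻²·A⁻²] / [s] = kg·m²·s⁻³·A⁻²  ← same
Only D. matches kg·m²·s⁻³·A⁻².

D.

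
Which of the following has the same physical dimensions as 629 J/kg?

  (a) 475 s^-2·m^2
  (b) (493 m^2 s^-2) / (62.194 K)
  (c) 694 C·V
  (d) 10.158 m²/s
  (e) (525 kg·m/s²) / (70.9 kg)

(a)

Reference: J·kg⁻¹ = N·m·kg⁻¹ = m²·s⁻².
Each option:
  (a) m²·s⁻²  ← same
  (b) [m²·s⁻²] / [K] = m²·s⁻²·K⁻¹
  (c) C·V = s·A·J·C⁻¹ = kg·m²·s⁻²
  (d) m²·s⁻¹
  (e) [kg·m·s⁻²] / [kg] = m·s⁻²
Only (a) matches m²·s⁻².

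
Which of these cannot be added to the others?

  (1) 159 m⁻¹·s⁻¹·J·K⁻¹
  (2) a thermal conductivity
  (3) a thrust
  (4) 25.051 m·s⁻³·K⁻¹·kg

Expand each in SI base units:
  (1) J·s⁻¹·m⁻¹·K⁻¹ = N·m·s⁻¹·m⁻¹·K⁻¹ = kg·m·s⁻³·K⁻¹
  (2) [thermal conductivity] = kg·m·s⁻³·K⁻¹
  (3) [thrust] = kg·m·s⁻²
  (4) kg·m·s⁻³·K⁻¹
All reduce to kg·m·s⁻³·K⁻¹ except (3), which is kg·m·s⁻².

(3)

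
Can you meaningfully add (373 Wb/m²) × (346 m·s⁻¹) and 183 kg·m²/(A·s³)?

Expand each in SI base units:
  (373 Wb/m²) × (346 m·s⁻¹):  [kg·s⁻²·A⁻¹] · [m·s⁻¹] = kg·m·s⁻³·A⁻¹
  183 kg·m²/(A·s³):  kg·m²·s⁻³·A⁻¹
kg·m·s⁻³·A⁻¹ ≠ kg·m²·s⁻³·A⁻¹, so they cannot be added.

No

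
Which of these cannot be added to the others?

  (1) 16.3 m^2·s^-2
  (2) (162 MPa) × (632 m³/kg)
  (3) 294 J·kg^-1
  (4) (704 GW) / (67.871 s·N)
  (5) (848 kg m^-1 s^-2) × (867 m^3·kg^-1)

Dimensions:
  (1) m²·s⁻²
  (2) [kg·m⁻¹·s⁻²] · [kg⁻¹·m³] = m²·s⁻²
  (3) J·kg⁻¹ = N·m·kg⁻¹ = m²·s⁻²
  (4) [kg·m²·s⁻³] / [kg·m·s⁻¹] = m·s⁻²
  (5) [kg·m⁻¹·s⁻²] · [kg⁻¹·m³] = m²·s⁻²
All reduce to m²·s⁻² except (4), which is m·s⁻².

(4)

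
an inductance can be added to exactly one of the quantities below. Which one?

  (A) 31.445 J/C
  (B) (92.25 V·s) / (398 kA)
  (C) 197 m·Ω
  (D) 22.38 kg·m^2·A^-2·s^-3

Reference: [inductance] = kg·m²·s⁻²·A⁻².
Each option:
  (A) J·C⁻¹ = N·m·(s·A)⁻¹ = kg·m²·s⁻³·A⁻¹
  (B) [kg·m²·s⁻²·A⁻¹] / [A] = kg·m²·s⁻²·A⁻²  ← same
  (C) Ω·m = V·A⁻¹·m = kg·m³·s⁻³·A⁻²
  (D) kg·m²·s⁻³·A⁻²
Only (B) matches kg·m²·s⁻²·A⁻².

(B)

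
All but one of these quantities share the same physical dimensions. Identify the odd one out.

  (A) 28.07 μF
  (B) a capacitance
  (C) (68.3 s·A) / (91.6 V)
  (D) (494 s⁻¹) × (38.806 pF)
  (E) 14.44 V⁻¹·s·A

(D)

Expand each in SI base units:
  (A) F = C·V⁻¹ = kg⁻¹·m⁻²·s⁴·A²
  (B) [capacitance] = kg⁻¹·m⁻²·s⁴·A²
  (C) [s·A] / [kg·m²·s⁻³·A⁻¹] = kg⁻¹·m⁻²·s⁴·A²
  (D) [s⁻¹] · [kg⁻¹·m⁻²·s⁴·A²] = kg⁻¹·m⁻²·s³·A²
  (E) A·s·V⁻¹ = A·s·(J·C⁻¹)⁻¹ = kg⁻¹·m⁻²·s⁴·A²
All reduce to kg⁻¹·m⁻²·s⁴·A² except (D), which is kg⁻¹·m⁻²·s³·A².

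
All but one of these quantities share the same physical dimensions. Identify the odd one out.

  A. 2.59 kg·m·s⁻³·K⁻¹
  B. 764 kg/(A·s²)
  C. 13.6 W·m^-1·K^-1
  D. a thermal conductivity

In SI base units:
  A. kg·m·s⁻³·K⁻¹
  B. kg·s⁻²·A⁻¹
  C. W·m⁻¹·K⁻¹ = J·s⁻¹·m⁻¹·K⁻¹ = kg·m·s⁻³·K⁻¹
  D. [thermal conductivity] = kg·m·s⁻³·K⁻¹
All reduce to kg·m·s⁻³·K⁻¹ except B., which is kg·s⁻²·A⁻¹.

B.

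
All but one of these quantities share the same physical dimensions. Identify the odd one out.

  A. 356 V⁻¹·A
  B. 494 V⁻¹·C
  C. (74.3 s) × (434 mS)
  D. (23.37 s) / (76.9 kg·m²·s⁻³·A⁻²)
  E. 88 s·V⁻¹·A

A.

Dimensions:
  A. A·V⁻¹ = A·(J·C⁻¹)⁻¹ = kg⁻¹·m⁻²·s³·A²
  B. C·V⁻¹ = s·A·(J·C⁻¹)⁻¹ = kg⁻¹·m⁻²·s⁴·A²
  C. [s] · [kg⁻¹·m⁻²·s³·A²] = kg⁻¹·m⁻²·s⁴·A²
  D. [s] / [kg·m²·s⁻³·A⁻²] = kg⁻¹·m⁻²·s⁴·A²
  E. A·s·V⁻¹ = A·s·(J·C⁻¹)⁻¹ = kg⁻¹·m⁻²·s⁴·A²
All reduce to kg⁻¹·m⁻²·s⁴·A² except A., which is kg⁻¹·m⁻²·s³·A².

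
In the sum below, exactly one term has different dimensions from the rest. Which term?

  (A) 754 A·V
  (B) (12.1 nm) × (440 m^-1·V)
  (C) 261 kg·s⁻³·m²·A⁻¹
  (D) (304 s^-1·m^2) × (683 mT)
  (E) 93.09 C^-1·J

(A)

In SI base units:
  (A) V·A = J·C⁻¹·A = kg·m²·s⁻³
  (B) [m] · [kg·m·s⁻³·A⁻¹] = kg·m²·s⁻³·A⁻¹
  (C) kg·m²·s⁻³·A⁻¹
  (D) [m²·s⁻¹] · [kg·s⁻²·A⁻¹] = kg·m²·s⁻³·A⁻¹
  (E) J·C⁻¹ = N·m·(s·A)⁻¹ = kg·m²·s⁻³·A⁻¹
All reduce to kg·m²·s⁻³·A⁻¹ except (A), which is kg·m²·s⁻³.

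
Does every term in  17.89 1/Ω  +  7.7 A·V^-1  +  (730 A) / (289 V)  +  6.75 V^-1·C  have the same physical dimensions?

No

In SI base units:
  17.89 1/Ω:  Ω⁻¹ = (V·A⁻¹)⁻¹ = kg⁻¹·m⁻²·s³·A²
  7.7 A·V^-1:  A·V⁻¹ = A·(J·C⁻¹)⁻¹ = kg⁻¹·m⁻²·s³·A²
  (730 A) / (289 V):  [A] / [kg·m²·s⁻³·A⁻¹] = kg⁻¹·m⁻²·s³·A²
  6.75 V^-1·C:  C·V⁻¹ = s·A·(J·C⁻¹)⁻¹ = kg⁻¹·m⁻²·s⁴·A²
The terms do not share a single dimension (kg⁻¹·m⁻²·s³·A² vs kg⁻¹·m⁻²·s⁴·A²).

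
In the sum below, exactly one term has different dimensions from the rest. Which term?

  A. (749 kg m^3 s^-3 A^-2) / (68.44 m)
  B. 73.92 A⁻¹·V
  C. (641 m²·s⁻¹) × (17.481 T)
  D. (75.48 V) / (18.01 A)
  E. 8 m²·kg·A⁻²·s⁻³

C.

In SI base units:
  A. [kg·m³·s⁻³·A⁻²] / [m] = kg·m²·s⁻³·A⁻²
  B. V·A⁻¹ = J·C⁻¹·A⁻¹ = kg·m²·s⁻³·A⁻²
  C. [m²·s⁻¹] · [kg·s⁻²·A⁻¹] = kg·m²·s⁻³·A⁻¹
  D. [kg·m²·s⁻³·A⁻¹] / [A] = kg·m²·s⁻³·A⁻²
  E. kg·m²·s⁻³·A⁻²
All reduce to kg·m²·s⁻³·A⁻² except C., which is kg·m²·s⁻³·A⁻¹.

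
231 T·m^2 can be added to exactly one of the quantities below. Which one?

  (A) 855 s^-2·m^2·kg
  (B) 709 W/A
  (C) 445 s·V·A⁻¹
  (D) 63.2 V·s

Reference: T·m² = Wb·m⁻²·m² = kg·m²·s⁻²·A⁻¹.
Each option:
  (A) kg·m²·s⁻²
  (B) W·A⁻¹ = J·s⁻¹·A⁻¹ = kg·m²·s⁻³·A⁻¹
  (C) V·s·A⁻¹ = J·C⁻¹·s·A⁻¹ = kg·m²·s⁻²·A⁻²
  (D) V·s = J·C⁻¹·s = kg·m²·s⁻²·A⁻¹  ← same
Only (D) matches kg·m²·s⁻²·A⁻¹.

(D)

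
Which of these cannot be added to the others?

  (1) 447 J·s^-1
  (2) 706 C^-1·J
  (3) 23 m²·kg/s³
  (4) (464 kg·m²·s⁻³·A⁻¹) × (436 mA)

Work out the base dimensions of each:
  (1) J·s⁻¹ = N·m·s⁻¹ = kg·m²·s⁻³
  (2) J·C⁻¹ = N·m·(s·A)⁻¹ = kg·m²·s⁻³·A⁻¹
  (3) kg·m²·s⁻³
  (4) [kg·m²·s⁻³·A⁻¹] · [A] = kg·m²·s⁻³
All reduce to kg·m²·s⁻³ except (2), which is kg·m²·s⁻³·A⁻¹.

(2)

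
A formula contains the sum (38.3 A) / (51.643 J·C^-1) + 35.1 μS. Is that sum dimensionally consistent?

Dimensions:
  (38.3 A) / (51.643 J·C^-1):  [A] / [kg·m²·s⁻³·A⁻¹] = kg⁻¹·m⁻²·s³·A²
  35.1 μS:  S = Ω⁻¹ = kg⁻¹·m⁻²·s³·A²
Both are kg⁻¹·m⁻²·s³·A², so they have the same dimensions and can be added.

Yes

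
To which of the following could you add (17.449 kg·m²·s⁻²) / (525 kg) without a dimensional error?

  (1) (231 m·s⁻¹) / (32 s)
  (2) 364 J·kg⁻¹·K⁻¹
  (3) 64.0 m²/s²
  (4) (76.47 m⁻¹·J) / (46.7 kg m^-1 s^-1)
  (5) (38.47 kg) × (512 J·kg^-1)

Reference: [kg·m²·s⁻²] / [kg] = m²·s⁻².
Each option:
  (1) [m·s⁻¹] / [s] = m·s⁻²
  (2) J·kg⁻¹·K⁻¹ = N·m·kg⁻¹·K⁻¹ = m²·s⁻²·K⁻¹
  (3) m²·s⁻²  ← same
  (4) [kg·m·s⁻²] / [kg·m⁻¹·s⁻¹] = m²·s⁻¹
  (5) [kg] · [m²·s⁻²] = kg·m²·s⁻²
Only (3) matches m²·s⁻².

(3)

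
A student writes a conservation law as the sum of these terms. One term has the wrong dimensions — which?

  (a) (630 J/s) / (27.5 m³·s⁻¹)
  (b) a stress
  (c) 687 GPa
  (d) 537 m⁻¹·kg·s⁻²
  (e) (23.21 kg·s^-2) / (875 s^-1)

Dimensions:
  (a) [kg·m²·s⁻³] / [m³·s⁻¹] = kg·m⁻¹·s⁻²
  (b) [stress] = kg·m⁻¹·s⁻²
  (c) Pa = N·m⁻² = kg·m⁻¹·s⁻²
  (d) kg·m⁻¹·s⁻²
  (e) [kg·s⁻²] / [s⁻¹] = kg·s⁻¹
All reduce to kg·m⁻¹·s⁻² except (e), which is kg·s⁻¹.

(e)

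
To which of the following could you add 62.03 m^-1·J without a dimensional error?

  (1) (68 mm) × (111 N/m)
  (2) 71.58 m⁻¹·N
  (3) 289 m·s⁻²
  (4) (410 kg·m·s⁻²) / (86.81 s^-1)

Reference: J·m⁻¹ = N·m·m⁻¹ = kg·m·s⁻².
Each option:
  (1) [m] · [kg·s⁻²] = kg·m·s⁻²  ← same
  (2) N·m⁻¹ = kg·m·s⁻²·m⁻¹ = kg·s⁻²
  (3) m·s⁻²
  (4) [kg·m·s⁻²] / [s⁻¹] = kg·m·s⁻¹
Only (1) matches kg·m·s⁻².

(1)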